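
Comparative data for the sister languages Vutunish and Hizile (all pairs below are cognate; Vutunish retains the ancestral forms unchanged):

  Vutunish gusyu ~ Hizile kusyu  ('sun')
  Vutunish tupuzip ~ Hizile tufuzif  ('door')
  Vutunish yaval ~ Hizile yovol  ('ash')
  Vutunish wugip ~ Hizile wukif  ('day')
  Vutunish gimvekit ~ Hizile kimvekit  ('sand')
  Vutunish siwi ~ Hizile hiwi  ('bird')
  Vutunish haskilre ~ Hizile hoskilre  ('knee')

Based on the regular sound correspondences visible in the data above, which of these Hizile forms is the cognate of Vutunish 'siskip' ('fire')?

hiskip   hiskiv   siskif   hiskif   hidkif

hiskif

siwi ~ hiwi — Vutunish s corresponds to Hizile h word-initially before a front vowel.
tupuzip ~ tufuzif, wugip ~ wukif — Vutunish p corresponds to Hizile f word-finally.
Applying these to Vutunish 'siskip':
  siskip → hiskip   (s→h word-initially before a front vowel)
  hiskip → hiskif   (p→f word-finally)
So the Hizile cognate is 'hiskif'.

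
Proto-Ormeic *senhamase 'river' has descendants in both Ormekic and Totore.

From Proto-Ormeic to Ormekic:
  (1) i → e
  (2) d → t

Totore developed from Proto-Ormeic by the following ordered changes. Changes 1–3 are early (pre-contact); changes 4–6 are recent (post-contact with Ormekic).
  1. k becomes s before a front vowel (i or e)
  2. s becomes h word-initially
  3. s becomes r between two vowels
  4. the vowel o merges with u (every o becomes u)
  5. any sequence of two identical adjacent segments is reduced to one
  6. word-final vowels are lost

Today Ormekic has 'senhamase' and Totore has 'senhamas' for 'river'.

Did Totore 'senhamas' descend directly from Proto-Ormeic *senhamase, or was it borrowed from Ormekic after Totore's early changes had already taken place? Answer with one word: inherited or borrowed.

borrowed

If inherited, *senhamase would pass through all of Totore's changes:
Totore: start from *senhamase.
  rule 1: no change — senhamase
  rule 2 (debuccalisation): senhamase → henhamase
  rule 3 (rhotacism): henhamase → henhamare
  rule 4: no change — henhamare
  rule 5: no change — henhamare
  rule 6 (apocope): henhamare → henhamar
  ⇒ Totore henhamar
If borrowed from Ormekic 'senhamase' after the early changes, it would undergo only the recent ones:
  rule 4 (vowel merger): no change (senhamase)
  rule 5 (degemination): no change (senhamase)
  rule 6 (apocope): senhamase → senhamas
  ⇒ as a loan: senhamas
Totore 'senhamas' matches the loan outcome 'senhamas', not the inherited 'henhamar' — it skipped the early Totore changes, so it was borrowed from Ormekic.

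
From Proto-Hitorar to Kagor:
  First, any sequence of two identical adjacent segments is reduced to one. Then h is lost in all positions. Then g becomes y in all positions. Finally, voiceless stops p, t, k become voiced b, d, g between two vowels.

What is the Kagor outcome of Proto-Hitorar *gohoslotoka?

Kagor: *gohoslotoka
  gohoslotoka (rule 1 does not apply)
  gohoslotoka → gooslotoka   [h-loss]
  gooslotoka → yooslotoka   [unconditioned shift]
  yooslotoka → yooslodoga   [intervocalic voicing]
  giving Kagor yooslodoga.

yooslodoga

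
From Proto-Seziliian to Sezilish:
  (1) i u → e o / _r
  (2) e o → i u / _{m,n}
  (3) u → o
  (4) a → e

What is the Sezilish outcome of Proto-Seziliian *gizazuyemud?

Sezilish: start from *gizazuyemud.
  rule 1: no change — gizazuyemud
  rule 2 (pre-nasal raising): gizazuyemud → gizazuyimud
  rule 3 (vowel merger): gizazuyimud → gizazoyimod
  rule 4 (vowel merger): gizazoyimod → gizezoyimod
  ⇒ Sezilish gizezoyimod

gizezoyimod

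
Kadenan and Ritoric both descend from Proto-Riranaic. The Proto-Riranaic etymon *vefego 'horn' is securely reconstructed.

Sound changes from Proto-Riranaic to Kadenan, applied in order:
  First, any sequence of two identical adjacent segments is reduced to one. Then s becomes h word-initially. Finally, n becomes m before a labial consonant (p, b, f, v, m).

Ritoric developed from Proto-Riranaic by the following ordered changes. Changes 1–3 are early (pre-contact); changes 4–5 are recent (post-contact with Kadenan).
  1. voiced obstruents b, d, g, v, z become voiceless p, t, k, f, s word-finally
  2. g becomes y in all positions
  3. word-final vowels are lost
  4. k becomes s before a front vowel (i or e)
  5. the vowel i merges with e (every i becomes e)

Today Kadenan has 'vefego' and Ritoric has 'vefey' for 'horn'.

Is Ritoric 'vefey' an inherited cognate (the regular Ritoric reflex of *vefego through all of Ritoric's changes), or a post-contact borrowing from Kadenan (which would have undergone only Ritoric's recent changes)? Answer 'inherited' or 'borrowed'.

inherited

If inherited, *vefego would pass through all of Ritoric's changes:
Ritoric: start from *vefego.
  rule 1: no change — vefego
  rule 2 (unconditioned shift): vefego → vefeyo
  rule 3 (apocope): vefeyo → vefey
  rule 4: no change — vefey
  rule 5: no change — vefey
  ⇒ Ritoric vefey
If borrowed from Kadenan 'vefego' after the early changes, it would undergo only the recent ones:
  rule 4 (palatalisation): no change (vefego)
  rule 5 (vowel merger): no change (vefego)
  ⇒ as a loan: vefego
Ritoric 'vefey' matches the inherited outcome exactly, so it is an inherited cognate, not a loan.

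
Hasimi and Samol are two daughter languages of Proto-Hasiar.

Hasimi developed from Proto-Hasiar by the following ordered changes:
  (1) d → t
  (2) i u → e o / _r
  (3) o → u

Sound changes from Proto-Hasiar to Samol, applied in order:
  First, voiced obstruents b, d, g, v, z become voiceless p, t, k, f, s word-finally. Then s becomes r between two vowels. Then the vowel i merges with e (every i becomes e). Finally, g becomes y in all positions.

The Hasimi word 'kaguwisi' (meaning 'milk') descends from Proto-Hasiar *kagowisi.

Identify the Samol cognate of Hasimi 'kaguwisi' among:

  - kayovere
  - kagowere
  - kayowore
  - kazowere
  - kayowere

kayowere

Samol: start from *kagowisi.
  rule 1: no change — kagowisi
  rule 2 (rhotacism): kagowisi → kagowiri
  rule 3 (vowel merger): kagowiri → kagowere
  rule 4 (unconditioned shift): kagowere → kayowere
  ⇒ Samol kayowere
Only 'kayowere' matches the regular Samol development of *kagowisi.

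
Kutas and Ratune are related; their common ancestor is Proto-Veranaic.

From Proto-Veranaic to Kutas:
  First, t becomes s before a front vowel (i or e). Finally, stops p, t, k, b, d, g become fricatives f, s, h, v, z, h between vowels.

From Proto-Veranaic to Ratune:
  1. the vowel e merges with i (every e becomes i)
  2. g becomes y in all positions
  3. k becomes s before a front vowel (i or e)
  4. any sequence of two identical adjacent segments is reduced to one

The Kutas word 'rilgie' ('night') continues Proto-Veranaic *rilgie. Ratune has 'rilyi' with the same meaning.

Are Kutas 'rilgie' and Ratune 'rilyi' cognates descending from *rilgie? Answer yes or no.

yes

Derive the expected Ratune reflex of *rilgie:
Ratune: start from *rilgie.
  rule 1 (vowel merger): rilgie → rilgii
  rule 2 (unconditioned shift): rilgii → rilyii
  rule 3: no change — rilyii
  rule 4 (degemination): rilyii → rilyi
  ⇒ Ratune rilyi
Ratune 'rilyi' matches the regular reflex exactly, so the pair is cognate.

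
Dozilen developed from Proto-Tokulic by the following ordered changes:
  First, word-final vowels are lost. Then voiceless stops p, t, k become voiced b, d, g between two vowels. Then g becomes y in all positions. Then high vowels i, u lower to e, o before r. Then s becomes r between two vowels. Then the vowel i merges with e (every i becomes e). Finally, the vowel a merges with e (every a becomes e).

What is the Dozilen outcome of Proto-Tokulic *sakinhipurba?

seyenheborb

Dozilen: start from *sakinhipurba.
  rule 1 (apocope): sakinhipurba → sakinhipurb
  rule 2 (intervocalic voicing): sakinhipurb → saginhiburb
  rule 3 (unconditioned shift): saginhiburb → sayinhiburb
  rule 4 (pre-rhotic lowering): sayinhiburb → sayinhiborb
  rule 5: no change — sayinhiborb
  rule 6 (vowel merger): sayinhiborb → sayenheborb
  rule 7 (vowel merger): sayenheborb → seyenheborb
  ⇒ Dozilen seyenheborb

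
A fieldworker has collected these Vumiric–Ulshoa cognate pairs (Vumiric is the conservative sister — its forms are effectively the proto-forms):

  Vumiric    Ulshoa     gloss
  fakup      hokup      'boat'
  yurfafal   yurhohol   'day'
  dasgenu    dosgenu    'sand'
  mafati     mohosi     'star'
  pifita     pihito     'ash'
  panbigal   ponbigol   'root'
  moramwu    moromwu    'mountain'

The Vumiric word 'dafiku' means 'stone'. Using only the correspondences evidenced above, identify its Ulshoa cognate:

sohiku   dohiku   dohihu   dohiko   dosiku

dohiku

yurfafal ~ yurhohol, mafati ~ mohosi — Vumiric a corresponds to Ulshoa o after a consonant, before a labial obstruent.
pifita ~ pihito — Vumiric f corresponds to Ulshoa h between vowels (before a front vowel).
Applying these to Vumiric 'dafiku':
  dafiku → dofiku   (a→o after a consonant, before a labial obstruent)
  dofiku → dohiku   (f→h between vowels (before a front vowel))
So the Ulshoa cognate is 'dohiku'.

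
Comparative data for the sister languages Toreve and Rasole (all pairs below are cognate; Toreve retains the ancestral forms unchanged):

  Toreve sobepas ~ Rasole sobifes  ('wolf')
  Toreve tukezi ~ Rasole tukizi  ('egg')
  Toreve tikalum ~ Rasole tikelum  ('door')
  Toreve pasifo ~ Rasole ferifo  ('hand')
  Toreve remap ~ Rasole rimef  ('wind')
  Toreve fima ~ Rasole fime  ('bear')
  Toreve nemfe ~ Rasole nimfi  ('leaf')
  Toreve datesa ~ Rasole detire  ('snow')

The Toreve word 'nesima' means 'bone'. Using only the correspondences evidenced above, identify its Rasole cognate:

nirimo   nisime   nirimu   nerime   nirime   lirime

nirime

tukezi ~ tukizi, datesa ~ detire — Toreve e corresponds to Rasole i after a consonant, before a consonant other than r, m, n, p, b, f, v.
pasifo ~ ferifo — Toreve s corresponds to Rasole r between vowels (before a front vowel).
fima ~ fime, datesa ~ detire — Toreve a corresponds to Rasole e word-finally.
Applying these to Toreve 'nesima':
  nesima → nisima   (e→i after a consonant, before a consonant other than r, m, n, p, b, f, v)
  nisima → nirima   (s→r between vowels (before a front vowel))
  nirima → nirime   (a→e word-finally)
So the Rasole cognate is 'nirime'.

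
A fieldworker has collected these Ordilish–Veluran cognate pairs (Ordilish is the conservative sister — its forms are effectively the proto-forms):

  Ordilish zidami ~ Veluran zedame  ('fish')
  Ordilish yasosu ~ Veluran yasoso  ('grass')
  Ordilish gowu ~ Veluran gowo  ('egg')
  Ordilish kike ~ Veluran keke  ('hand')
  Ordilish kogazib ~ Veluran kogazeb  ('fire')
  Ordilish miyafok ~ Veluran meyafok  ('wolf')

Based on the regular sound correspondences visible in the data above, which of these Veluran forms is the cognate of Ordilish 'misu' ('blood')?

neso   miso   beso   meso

meso

zidami ~ zedame, kike ~ keke — Ordilish i corresponds to Veluran e after a consonant, before a consonant other than r, m, n, p, b, f, v.
yasosu ~ yasoso, gowu ~ gowo — Ordilish u corresponds to Veluran o word-finally.
Applying these to Ordilish 'misu':
  misu → mesu   (i→e after a consonant, before a consonant other than r, m, n, p, b, f, v)
  mesu → meso   (u→o word-finally)
So the Veluran cognate is 'meso'.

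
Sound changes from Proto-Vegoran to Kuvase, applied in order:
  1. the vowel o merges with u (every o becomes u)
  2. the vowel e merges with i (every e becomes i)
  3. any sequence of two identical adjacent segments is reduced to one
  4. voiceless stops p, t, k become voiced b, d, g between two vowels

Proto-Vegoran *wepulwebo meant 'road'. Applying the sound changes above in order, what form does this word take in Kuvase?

Kuvase: start from *wepulwebo.
  rule 1 (vowel merger): wepulwebo → wepulwebu
  rule 2 (vowel merger): wepulwebu → wipulwibu
  rule 3: no change — wipulwibu
  rule 4 (intervocalic voicing): wipulwibu → wibulwibu
  ⇒ Kuvase wibulwibu

wibulwibu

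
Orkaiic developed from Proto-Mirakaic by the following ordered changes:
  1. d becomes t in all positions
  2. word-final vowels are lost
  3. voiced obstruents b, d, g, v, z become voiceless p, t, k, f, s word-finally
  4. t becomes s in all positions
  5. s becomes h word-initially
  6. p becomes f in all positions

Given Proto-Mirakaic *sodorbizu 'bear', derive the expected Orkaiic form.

Orkaiic: start from *sodorbizu.
  rule 1 (unconditioned shift): sodorbizu → sotorbizu
  rule 2 (apocope): sotorbizu → sotorbiz
  rule 3 (final devoicing): sotorbiz → sotorbis
  rule 4 (unconditioned shift): sotorbis → sosorbis
  rule 5 (debuccalisation): sosorbis → hosorbis
  rule 6: no change — hosorbis
  ⇒ Orkaiic hosorbis

hosorbis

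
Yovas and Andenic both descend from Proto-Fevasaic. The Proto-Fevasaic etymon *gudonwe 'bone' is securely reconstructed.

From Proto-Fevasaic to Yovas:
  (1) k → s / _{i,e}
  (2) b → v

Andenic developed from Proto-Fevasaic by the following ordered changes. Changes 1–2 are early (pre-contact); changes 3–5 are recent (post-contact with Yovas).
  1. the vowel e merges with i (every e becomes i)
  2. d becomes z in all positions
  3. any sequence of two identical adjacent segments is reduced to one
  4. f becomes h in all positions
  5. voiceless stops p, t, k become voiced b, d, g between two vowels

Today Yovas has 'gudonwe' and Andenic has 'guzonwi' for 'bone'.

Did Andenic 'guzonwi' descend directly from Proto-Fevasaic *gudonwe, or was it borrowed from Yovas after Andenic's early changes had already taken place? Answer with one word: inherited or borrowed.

inherited

If inherited, *gudonwe would pass through all of Andenic's changes:
Andenic: *gudonwe > gudonwi > guzonwi  (by vowel merger, unconditioned shift)
If borrowed from Yovas 'gudonwe' after the early changes, it would undergo only the recent ones:
  rule 3 (degemination): no change (gudonwe)
  rule 4 (unconditioned shift): no change (gudonwe)
  rule 5 (intervocalic voicing): no change (gudonwe)
  ⇒ as a loan: gudonwe
Andenic 'guzonwi' matches the inherited outcome exactly, so it is an inherited cognate, not a loan.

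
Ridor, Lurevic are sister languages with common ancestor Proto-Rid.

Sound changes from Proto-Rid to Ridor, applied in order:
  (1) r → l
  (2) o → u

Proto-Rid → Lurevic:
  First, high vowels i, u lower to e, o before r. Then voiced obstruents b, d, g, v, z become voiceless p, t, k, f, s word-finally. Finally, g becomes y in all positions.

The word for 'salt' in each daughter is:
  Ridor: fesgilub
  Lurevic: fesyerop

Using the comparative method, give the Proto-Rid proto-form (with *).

*fesgirob

Position 4: Ridor has g, Lurevic has y. Ridor preserves g here (none of its changes turn any other segment into g), so the proto-segment is *g.
Position 8: Ridor has b, Lurevic has p. Ridor preserves b here (none of its changes turn any other segment into b), so the proto-segment is *b.
Verify the candidate proto-form against each daughter:
Ridor: *fesgirob > fesgilob > fesgilub  (by unconditioned shift, vowel merger)
Lurevic: *fesgirob
  fesgirob → fesgerob   [pre-rhotic lowering]
  fesgerob → fesgerop   [final devoicing]
  fesgerop → fesyerop   [unconditioned shift]
  giving Lurevic fesyerop.
Only *fesgirob yields all of Ridor fesgilub, Lurevic fesyerop.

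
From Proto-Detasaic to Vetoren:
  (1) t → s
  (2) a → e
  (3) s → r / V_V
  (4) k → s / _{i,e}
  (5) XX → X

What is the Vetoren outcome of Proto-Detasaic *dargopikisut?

Vetoren: *dargopikisut > dargopikisus > dergopikisus > dergopikirus > dergopisirus  (by unconditioned shift, vowel merger, rhotacism, palatalisation)

dergopisirus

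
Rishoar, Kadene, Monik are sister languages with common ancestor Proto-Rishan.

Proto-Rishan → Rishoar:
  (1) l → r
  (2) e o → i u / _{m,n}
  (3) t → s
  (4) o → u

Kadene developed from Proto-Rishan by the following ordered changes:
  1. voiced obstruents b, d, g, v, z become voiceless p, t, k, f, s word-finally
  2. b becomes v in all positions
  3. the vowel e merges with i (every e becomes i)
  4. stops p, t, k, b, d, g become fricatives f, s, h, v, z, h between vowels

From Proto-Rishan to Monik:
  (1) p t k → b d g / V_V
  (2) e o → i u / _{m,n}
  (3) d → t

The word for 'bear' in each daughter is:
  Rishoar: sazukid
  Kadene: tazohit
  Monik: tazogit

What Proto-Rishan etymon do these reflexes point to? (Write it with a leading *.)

*tazokid

Position 1: Rishoar has s, Kadene has t, Monik has t. Taking the neighbouring segments as reconstructed: Rishoar s could go back to *t or *s; Kadene t can only go back to *t; Monik t could go back to *t or *d — the one source consistent with every daughter is *t.
Position 4: Rishoar has u, Kadene has o, Monik has o. Kadene preserves o here (none of its changes turn any other segment into o), so the proto-segment is *o.
Continuing position by position gives *tazokid; check it forward:
Rishoar: *tazokid > sazokid > sazukid  (by unconditioned shift, vowel merger)
Kadene: start from *tazokid.
  rule 1 (final devoicing): tazokid → tazokit
  rule 2: no change — tazokit
  rule 3: no change — tazokit
  rule 4 (intervocalic lenition): tazokit → tazohit
  ⇒ Kadene tazohit
Monik: *tazokid
  tazokid → tazogid   [intervocalic voicing]
  tazogid (rule 2 does not apply)
  tazogid → tazogit   [unconditioned shift]
  giving Monik tazogit.
Only *tazokid yields all of Rishoar sazukid, Kadene tazohit, Monik tazogit.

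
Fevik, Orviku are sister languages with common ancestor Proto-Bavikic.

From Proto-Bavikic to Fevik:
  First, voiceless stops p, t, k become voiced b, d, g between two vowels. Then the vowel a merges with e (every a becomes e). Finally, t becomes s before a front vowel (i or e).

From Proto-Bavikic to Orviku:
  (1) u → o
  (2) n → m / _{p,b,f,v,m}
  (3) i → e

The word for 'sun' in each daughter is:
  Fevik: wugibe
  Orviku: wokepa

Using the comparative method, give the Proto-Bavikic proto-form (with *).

Position 3: Fevik has g, Orviku has k. Orviku preserves k here (none of its changes turn any other segment into k), so the proto-segment is *k.
Position 2: Fevik has u, Orviku has o. Fevik preserves u here (none of its changes turn any other segment into u), so the proto-segment is *u.
Verify the candidate proto-form against each daughter:
Fevik: start from *wukipa.
  rule 1 (intervocalic voicing): wukipa → wugiba
  rule 2 (vowel merger): wugiba → wugibe
  rule 3: no change — wugibe
  ⇒ Fevik wugibe
Orviku: *wukipa
  wukipa → wokipa   [vowel merger]
  wokipa (rule 2 does not apply)
  wokipa → wokepa   [vowel merger]
  giving Orviku wokepa.
*wukipa is the unique common source.

*wukipa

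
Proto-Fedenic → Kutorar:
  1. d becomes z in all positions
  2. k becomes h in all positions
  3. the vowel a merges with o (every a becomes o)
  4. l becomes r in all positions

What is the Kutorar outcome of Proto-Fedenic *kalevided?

horevizez

Kutorar: *kalevided
  kalevided → kalevizez   [unconditioned shift]
  kalevizez → halevizez   [unconditioned shift]
  halevizez → holevizez   [vowel merger]
  holevizez → horevizez   [unconditioned shift]
  giving Kutorar horevizez.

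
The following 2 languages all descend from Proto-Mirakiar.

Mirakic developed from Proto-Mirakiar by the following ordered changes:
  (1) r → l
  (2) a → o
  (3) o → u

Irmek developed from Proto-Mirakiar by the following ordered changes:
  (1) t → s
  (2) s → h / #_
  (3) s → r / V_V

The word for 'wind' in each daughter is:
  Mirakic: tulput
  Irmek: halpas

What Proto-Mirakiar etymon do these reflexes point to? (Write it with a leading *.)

Position 1: Mirakic has t, Irmek has h. Mirakic preserves t here (none of its changes turn any other segment into t), so the proto-segment is *t.
Position 2: Mirakic has u, Irmek has a. Irmek preserves a here (none of its changes turn any other segment into a), so the proto-segment is *a.
Position 6: Mirakic has t, Irmek has s. Mirakic preserves t here (none of its changes turn any other segment into t), so the proto-segment is *t.
Verify the candidate proto-form against each daughter:
Mirakic: *talpat > tolpot > tulput  (by vowel merger, vowel merger)
Irmek: start from *talpat.
  rule 1 (unconditioned shift): talpat → salpas
  rule 2 (debuccalisation): salpas → halpas
  rule 3: no change — halpas
  ⇒ Irmek halpas
Only *talpat yields all of Mirakic tulput, Irmek halpas.

*talpat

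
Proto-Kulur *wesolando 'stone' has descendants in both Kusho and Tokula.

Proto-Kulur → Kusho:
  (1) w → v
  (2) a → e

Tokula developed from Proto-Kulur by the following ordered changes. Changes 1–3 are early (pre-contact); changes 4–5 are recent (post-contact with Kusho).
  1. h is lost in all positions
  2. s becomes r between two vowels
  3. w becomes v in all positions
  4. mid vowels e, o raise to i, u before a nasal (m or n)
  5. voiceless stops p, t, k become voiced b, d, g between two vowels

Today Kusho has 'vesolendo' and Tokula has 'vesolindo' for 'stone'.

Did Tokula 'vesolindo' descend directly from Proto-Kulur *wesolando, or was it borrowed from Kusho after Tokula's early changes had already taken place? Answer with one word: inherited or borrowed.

If inherited, *wesolando would pass through all of Tokula's changes:
Tokula: start from *wesolando.
  rule 1: no change — wesolando
  rule 2 (rhotacism): wesolando → werolando
  rule 3 (unconditioned shift): werolando → verolando
  rule 4: no change — verolando
  rule 5: no change — verolando
  ⇒ Tokula verolando
If borrowed from Kusho 'vesolendo' after the early changes, it would undergo only the recent ones:
  rule 4 (pre-nasal raising): vesolendo → vesolindo
  rule 5 (intervocalic voicing): no change (vesolindo)
  ⇒ as a loan: vesolindo
Tokula 'vesolindo' matches the loan outcome 'vesolindo', not the inherited 'verolando' — it skipped the early Tokula changes, so it was borrowed from Kusho.

borrowed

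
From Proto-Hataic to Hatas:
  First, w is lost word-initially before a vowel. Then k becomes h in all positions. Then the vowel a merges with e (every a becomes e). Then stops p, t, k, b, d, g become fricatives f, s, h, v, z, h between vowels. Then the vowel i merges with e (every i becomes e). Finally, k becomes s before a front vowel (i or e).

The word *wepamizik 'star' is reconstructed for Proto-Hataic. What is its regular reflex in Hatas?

Hatas: start from *wepamizik.
  rule 1 (glide loss): wepamizik → epamizik
  rule 2 (unconditioned shift): epamizik → epamizih
  rule 3 (vowel merger): epamizih → epemizih
  rule 4 (intervocalic lenition): epemizih → efemizih
  rule 5 (vowel merger): efemizih → efemezeh
  rule 6: no change — efemezeh
  ⇒ Hatas efemezeh

efemezeh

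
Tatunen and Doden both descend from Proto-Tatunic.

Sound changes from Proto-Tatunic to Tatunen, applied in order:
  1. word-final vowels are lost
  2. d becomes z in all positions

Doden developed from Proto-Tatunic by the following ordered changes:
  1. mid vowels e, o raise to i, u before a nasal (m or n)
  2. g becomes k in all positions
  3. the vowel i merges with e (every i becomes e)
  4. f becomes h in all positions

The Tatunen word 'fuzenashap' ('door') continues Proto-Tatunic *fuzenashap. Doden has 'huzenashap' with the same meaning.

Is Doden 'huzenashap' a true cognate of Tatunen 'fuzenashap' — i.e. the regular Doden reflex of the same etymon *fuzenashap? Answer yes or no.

Derive the expected Doden reflex of *fuzenashap:
Doden: *fuzenashap > fuzinashap > fuzenashap > huzenashap  (by pre-nasal raising, vowel merger, unconditioned shift)
Doden 'huzenashap' matches the regular reflex exactly, so the pair is cognate.

yes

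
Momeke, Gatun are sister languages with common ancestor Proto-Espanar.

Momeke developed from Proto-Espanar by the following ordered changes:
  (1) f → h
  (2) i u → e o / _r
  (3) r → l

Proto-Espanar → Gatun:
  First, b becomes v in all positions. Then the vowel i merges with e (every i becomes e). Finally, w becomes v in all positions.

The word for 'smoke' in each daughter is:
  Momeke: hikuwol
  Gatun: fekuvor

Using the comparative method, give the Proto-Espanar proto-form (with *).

Position 2: Momeke has i, Gatun has e. Momeke preserves i here (none of its changes turn any other segment into i), so the proto-segment is *i.
Position 5: Momeke has w, Gatun has v. Momeke preserves w here (none of its changes turn any other segment into w), so the proto-segment is *w.
This points to *fikuwor. Verify forward in each daughter:
Momeke: *fikuwor > hikuwor > hikuwol  (by unconditioned shift, unconditioned shift)
Gatun: start from *fikuwor.
  rule 1: no change — fikuwor
  rule 2 (vowel merger): fikuwor → fekuwor
  rule 3 (unconditioned shift): fekuwor → fekuvor
  ⇒ Gatun fekuvor
*fikuwor is the unique common source.

*fikuwor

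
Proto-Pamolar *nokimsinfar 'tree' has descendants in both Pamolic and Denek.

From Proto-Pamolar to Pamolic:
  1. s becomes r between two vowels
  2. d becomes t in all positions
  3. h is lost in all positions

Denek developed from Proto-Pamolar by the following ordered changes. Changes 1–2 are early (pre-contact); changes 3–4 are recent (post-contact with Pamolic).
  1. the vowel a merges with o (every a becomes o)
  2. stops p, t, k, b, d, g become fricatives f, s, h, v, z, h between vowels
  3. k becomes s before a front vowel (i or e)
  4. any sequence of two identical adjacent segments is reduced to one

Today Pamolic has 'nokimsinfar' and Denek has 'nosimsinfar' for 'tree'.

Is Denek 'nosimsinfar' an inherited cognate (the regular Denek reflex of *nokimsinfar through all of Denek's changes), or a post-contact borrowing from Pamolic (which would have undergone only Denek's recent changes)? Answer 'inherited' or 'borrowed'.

borrowed

If inherited, *nokimsinfar would pass through all of Denek's changes:
Denek: start from *nokimsinfar.
  rule 1 (vowel merger): nokimsinfar → nokimsinfor
  rule 2 (intervocalic lenition): nokimsinfor → nohimsinfor
  rule 3: no change — nohimsinfor
  rule 4: no change — nohimsinfor
  ⇒ Denek nohimsinfor
If borrowed from Pamolic 'nokimsinfar' after the early changes, it would undergo only the recent ones:
  rule 3 (palatalisation): nokimsinfar → nosimsinfar
  rule 4 (degemination): no change (nosimsinfar)
  ⇒ as a loan: nosimsinfar
Denek 'nosimsinfar' matches the loan outcome 'nosimsinfar', not the inherited 'nohimsinfor' — it skipped the early Denek changes, so it was borrowed from Pamolic.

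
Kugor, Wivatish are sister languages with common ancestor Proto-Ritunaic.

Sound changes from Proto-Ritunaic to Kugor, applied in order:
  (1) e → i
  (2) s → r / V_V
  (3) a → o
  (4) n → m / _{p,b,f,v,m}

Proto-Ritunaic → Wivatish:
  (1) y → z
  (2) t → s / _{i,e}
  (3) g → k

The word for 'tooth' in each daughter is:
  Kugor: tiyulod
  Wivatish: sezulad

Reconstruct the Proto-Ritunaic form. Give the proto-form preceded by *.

Position 1: Kugor has t, Wivatish has s. Kugor preserves t here (none of its changes turn any other segment into t), so the proto-segment is *t.
Position 6: Kugor has o, Wivatish has a. Wivatish preserves a here (none of its changes turn any other segment into a), so the proto-segment is *a.
Position 3: Kugor has y, Wivatish has z. Kugor preserves y here (none of its changes turn any other segment into y), so the proto-segment is *y.
This points to *teyulad. Verify forward in each daughter:
Kugor: start from *teyulad.
  rule 1 (vowel merger): teyulad → tiyulad
  rule 2: no change — tiyulad
  rule 3 (vowel merger): tiyulad → tiyulod
  rule 4: no change — tiyulod
  ⇒ Kugor tiyulod
Wivatish: *teyulad > tezulad > sezulad  (by unconditioned shift, palatalisation)
Only *teyulad yields all of Kugor tiyulod, Wivatish sezulad.

*teyulad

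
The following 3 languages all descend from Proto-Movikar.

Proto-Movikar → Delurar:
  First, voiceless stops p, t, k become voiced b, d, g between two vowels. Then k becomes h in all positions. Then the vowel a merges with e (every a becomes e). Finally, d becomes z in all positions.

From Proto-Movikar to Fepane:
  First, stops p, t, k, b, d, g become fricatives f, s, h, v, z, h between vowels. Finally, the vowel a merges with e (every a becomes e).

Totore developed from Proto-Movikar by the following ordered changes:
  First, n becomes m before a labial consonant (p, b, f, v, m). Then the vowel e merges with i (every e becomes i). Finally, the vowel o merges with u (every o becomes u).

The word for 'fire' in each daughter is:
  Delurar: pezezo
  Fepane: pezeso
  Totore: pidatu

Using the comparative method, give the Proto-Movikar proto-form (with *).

*pedato

Position 3: Delurar has z, Fepane has z, Totore has d. Totore preserves d here (none of its changes turn any other segment into d), so the proto-segment is *d.
Position 2: Delurar has e, Fepane has e, Totore has i. Taking the neighbouring segments as reconstructed: Delurar e could go back to *a or *e; Fepane e could go back to *a or *e; Totore i could go back to *e or *i — the one source consistent with every daughter is *e.
Continuing position by position gives *pedato; check it forward:
Delurar: *pedato
  pedato → pedado   [intervocalic voicing]
  pedado (rule 2 does not apply)
  pedado → pededo   [vowel merger]
  pededo → pezezo   [unconditioned shift]
  giving Delurar pezezo.
Fepane: *pedato
  pedato → pezaso   [intervocalic lenition]
  pezaso → pezeso   [vowel merger]
  giving Fepane pezeso.
Totore: *pedato
  pedato (rule 1 does not apply)
  pedato → pidato   [vowel merger]
  pidato → pidatu   [vowel merger]
  giving Totore pidatu.
*pedato is the unique common source.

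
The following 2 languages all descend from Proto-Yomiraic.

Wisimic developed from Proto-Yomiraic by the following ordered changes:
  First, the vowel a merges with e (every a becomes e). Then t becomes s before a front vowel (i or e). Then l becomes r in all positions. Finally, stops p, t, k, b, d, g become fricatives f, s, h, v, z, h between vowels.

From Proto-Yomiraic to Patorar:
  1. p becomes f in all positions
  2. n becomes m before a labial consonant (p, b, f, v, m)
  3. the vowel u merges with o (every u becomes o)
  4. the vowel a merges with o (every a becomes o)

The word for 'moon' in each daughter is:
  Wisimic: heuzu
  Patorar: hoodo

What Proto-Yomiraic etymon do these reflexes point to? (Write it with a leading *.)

Position 5: Wisimic has u, Patorar has o. Wisimic preserves u here (none of its changes turn any other segment into u), so the proto-segment is *u.
Position 4: Wisimic has z, Patorar has d. Patorar preserves d here (none of its changes turn any other segment into d), so the proto-segment is *d.
Verify the candidate proto-form against each daughter:
Wisimic: *haudu
  haudu → heudu   [vowel merger]
  heudu (rule 2 does not apply)
  heudu (rule 3 does not apply)
  heudu → heuzu   [intervocalic lenition]
  giving Wisimic heuzu.
Patorar: start from *haudu.
  rule 1: no change — haudu
  rule 2: no change — haudu
  rule 3 (vowel merger): haudu → haodo
  rule 4 (vowel merger): haodo → hoodo
  ⇒ Patorar hoodo
Only *haudu yields all of Wisimic heuzu, Patorar hoodo.

*haudu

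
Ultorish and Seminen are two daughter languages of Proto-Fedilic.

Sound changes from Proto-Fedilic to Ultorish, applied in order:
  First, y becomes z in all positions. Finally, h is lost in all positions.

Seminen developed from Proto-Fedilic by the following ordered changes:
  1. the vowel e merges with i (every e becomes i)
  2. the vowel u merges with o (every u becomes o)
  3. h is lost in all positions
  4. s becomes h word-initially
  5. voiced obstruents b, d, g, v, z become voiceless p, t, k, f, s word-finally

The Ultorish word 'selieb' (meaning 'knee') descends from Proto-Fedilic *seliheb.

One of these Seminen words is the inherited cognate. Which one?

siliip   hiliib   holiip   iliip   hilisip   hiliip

hiliip

Seminen: start from *seliheb.
  rule 1 (vowel merger): seliheb → silihib
  rule 2: no change — silihib
  rule 3 (h-loss): silihib → siliib
  rule 4 (debuccalisation): siliib → hiliib
  rule 5 (final devoicing): hiliib → hiliip
  ⇒ Seminen hiliip
The other candidates each miss or misapply at least one Seminen change.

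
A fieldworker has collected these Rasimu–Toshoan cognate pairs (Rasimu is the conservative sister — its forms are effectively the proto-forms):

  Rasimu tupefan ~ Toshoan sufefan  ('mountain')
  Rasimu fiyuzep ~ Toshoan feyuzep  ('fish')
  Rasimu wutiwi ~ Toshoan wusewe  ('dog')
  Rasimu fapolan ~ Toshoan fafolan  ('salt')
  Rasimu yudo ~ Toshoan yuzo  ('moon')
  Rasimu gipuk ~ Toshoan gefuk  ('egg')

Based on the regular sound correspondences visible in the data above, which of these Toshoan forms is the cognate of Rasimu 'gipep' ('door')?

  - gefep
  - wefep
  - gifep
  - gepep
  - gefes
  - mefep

gefep

gipuk ~ gefuk — Rasimu i corresponds to Toshoan e after a consonant, before a labial obstruent.
tupefan ~ sufefan — Rasimu p corresponds to Toshoan f between vowels (before a front vowel).
Applying these to Rasimu 'gipep':
  gipep → gepep   (i→e after a consonant, before a labial obstruent)
  gepep → gefep   (p→f between vowels (before a front vowel))
So the Toshoan cognate is 'gefep'.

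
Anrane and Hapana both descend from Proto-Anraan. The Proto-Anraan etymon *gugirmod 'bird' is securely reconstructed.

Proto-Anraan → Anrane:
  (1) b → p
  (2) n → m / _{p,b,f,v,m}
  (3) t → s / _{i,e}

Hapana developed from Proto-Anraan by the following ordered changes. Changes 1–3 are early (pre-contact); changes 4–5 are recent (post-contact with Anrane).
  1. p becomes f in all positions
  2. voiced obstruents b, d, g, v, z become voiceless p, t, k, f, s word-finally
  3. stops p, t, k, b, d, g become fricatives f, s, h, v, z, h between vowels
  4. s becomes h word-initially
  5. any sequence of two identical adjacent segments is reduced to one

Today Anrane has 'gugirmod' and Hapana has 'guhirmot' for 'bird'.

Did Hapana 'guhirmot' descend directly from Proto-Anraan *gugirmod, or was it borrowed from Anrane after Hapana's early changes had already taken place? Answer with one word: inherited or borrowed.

If inherited, *gugirmod would pass through all of Hapana's changes:
Hapana: *gugirmod > gugirmot > guhirmot  (by final devoicing, intervocalic lenition)
If borrowed from Anrane 'gugirmod' after the early changes, it would undergo only the recent ones:
  rule 4 (debuccalisation): no change (gugirmod)
  rule 5 (degemination): no change (gugirmod)
  ⇒ as a loan: gugirmod
Hapana 'guhirmot' matches the inherited outcome exactly, so it is an inherited cognate, not a loan.

inherited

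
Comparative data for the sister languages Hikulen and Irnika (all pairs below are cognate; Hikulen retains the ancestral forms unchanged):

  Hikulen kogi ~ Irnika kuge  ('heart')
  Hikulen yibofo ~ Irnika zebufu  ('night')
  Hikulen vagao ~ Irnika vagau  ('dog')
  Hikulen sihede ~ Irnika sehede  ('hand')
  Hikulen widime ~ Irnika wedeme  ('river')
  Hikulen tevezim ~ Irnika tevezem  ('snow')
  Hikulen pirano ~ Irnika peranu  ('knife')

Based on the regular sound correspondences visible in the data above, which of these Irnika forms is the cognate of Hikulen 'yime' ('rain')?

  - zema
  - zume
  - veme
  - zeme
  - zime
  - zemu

yibofo ~ zebufu — Hikulen y corresponds to Irnika z word-initially before a front vowel.
widime ~ wedeme, tevezim ~ tevezem — Hikulen i corresponds to Irnika e after a consonant, before a nasal.
Applying these to Hikulen 'yime':
  yime → zime   (y→z word-initially before a front vowel)
  zime → zeme   (i→e after a consonant, before a nasal)
So the Irnika cognate is 'zeme'.

zeme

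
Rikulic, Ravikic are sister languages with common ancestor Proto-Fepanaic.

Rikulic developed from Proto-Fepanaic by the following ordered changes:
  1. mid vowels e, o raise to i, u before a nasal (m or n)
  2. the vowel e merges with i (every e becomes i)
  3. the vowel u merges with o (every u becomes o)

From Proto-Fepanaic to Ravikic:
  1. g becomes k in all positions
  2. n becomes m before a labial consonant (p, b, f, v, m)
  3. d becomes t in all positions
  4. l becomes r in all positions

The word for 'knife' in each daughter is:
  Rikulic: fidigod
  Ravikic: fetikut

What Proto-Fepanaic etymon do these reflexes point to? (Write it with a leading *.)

*fedigud

Position 7: Rikulic has d, Ravikic has t. Rikulic preserves d here (none of its changes turn any other segment into d), so the proto-segment is *d.
Position 2: Rikulic has i, Ravikic has e. Ravikic preserves e here (none of its changes turn any other segment into e), so the proto-segment is *e.
Position 6: Rikulic has o, Ravikic has u. Ravikic preserves u here (none of its changes turn any other segment into u), so the proto-segment is *u.
This points to *fedigud. Verify forward in each daughter:
Rikulic: *fedigud
  fedigud (rule 1 does not apply)
  fedigud → fidigud   [vowel merger]
  fidigud → fidigod   [vowel merger]
  giving Rikulic fidigod.
Ravikic: start from *fedigud.
  rule 1 (unconditioned shift): fedigud → fedikud
  rule 2: no change — fedikud
  rule 3 (unconditioned shift): fedikud → fetikut
  rule 4: no change — fetikut
  ⇒ Ravikic fetikut
*fedigud is the unique common source.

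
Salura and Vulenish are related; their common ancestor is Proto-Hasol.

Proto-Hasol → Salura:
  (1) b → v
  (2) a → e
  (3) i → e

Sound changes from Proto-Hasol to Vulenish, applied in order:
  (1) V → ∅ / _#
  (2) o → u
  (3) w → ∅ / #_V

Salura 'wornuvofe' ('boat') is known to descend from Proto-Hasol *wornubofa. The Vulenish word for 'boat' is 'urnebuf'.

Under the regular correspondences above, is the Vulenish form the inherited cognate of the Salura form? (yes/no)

Derive the expected Vulenish reflex of *wornubofa:
Vulenish: *wornubofa
  wornubofa → wornubof   [apocope]
  wornubof → wurnubuf   [vowel merger]
  wurnubuf → urnubuf   [glide loss]
  giving Vulenish urnubuf.
The regular Vulenish reflex would be 'urnubuf', but the attested form is 'urnebuf'. The correspondence is irregular, so they are not cognates (the Vulenish form has a different source).

no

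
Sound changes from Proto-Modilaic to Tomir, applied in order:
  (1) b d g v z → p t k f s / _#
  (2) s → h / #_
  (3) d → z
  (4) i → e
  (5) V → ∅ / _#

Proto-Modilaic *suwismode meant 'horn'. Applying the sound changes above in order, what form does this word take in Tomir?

Tomir: *suwismode
  suwismode (rule 1 does not apply)
  suwismode → huwismode   [debuccalisation]
  huwismode → huwismoze   [unconditioned shift]
  huwismoze → huwesmoze   [vowel merger]
  huwesmoze → huwesmoz   [apocope]
  giving Tomir huwesmoz.

huwesmoz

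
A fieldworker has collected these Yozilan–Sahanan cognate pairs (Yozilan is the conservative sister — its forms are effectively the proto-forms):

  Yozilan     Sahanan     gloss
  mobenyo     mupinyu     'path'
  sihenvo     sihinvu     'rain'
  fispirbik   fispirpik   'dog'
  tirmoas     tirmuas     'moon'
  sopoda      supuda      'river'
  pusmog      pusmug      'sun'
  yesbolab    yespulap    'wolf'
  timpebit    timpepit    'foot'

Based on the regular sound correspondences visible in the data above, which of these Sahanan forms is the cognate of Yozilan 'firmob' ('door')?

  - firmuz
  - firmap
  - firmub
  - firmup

firmup

mobenyo ~ mupinyu — Yozilan o corresponds to Sahanan u after a consonant, before a labial obstruent.
yesbolab ~ yespulap — Yozilan b corresponds to Sahanan p word-finally.
Applying these to Yozilan 'firmob':
  firmob → firmub   (o→u after a consonant, before a labial obstruent)
  firmub → firmup   (b→p word-finally)
So the Sahanan cognate is 'firmup'.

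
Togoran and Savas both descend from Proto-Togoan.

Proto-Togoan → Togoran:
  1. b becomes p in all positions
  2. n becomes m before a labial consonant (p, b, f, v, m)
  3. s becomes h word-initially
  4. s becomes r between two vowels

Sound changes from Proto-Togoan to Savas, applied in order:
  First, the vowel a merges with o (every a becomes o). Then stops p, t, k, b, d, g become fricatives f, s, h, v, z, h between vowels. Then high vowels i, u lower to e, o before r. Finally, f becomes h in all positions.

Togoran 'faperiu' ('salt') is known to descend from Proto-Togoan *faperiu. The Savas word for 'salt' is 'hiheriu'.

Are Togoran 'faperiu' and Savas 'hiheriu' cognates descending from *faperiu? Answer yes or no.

Derive the expected Savas reflex of *faperiu:
Savas: *faperiu > foperiu > foferiu > hoheriu  (by vowel merger, intervocalic lenition, unconditioned shift)
The regular Savas reflex would be 'hoheriu', but the attested form is 'hiheriu'. The correspondence is irregular, so they are not cognates (the Savas form has a different source).

no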